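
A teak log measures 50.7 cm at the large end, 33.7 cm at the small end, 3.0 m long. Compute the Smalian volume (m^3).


Smalian: V = (A1 + A2)/2 * L,  A = pi*(D/200)^2
A1 = pi*(50.7/200)^2 = 0.201886 m^2
A2 = pi*(33.7/200)^2 = 0.089197 m^2
V = (0.201886+0.089197)/2*3.0 = 0.4366 m^3

0.4366


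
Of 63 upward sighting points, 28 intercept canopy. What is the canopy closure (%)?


Formula: Canopy closure = covered points / total points * 100
Closure = 28 / 63 * 100
Closure = 0.4444 * 100 = 44.4%

44.4


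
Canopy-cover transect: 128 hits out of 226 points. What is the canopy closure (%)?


Formula: Canopy closure = covered points / total points * 100
Closure = 128 / 226 * 100
Closure = 0.5664 * 100 = 56.6%

56.6


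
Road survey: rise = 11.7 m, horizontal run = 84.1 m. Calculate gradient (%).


Formula: Gradient = rise / run * 100
Gradient = 11.7 / 84.1 * 100 = 13.9%

13.9


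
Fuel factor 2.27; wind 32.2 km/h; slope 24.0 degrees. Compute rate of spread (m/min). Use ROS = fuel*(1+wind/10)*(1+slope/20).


Formula: ROS = fuel * (1 + wind/10) * (1 + slope/20)
Wind factor = 1 + 32.2/10 = 4.22
Slope factor = 1 + 24.0/20 = 2.2
ROS = 2.27 * 4.22 * 2.2 = 21.07 m/min

21.07


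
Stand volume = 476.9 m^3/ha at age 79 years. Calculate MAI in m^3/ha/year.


Formula: MAI = Total Volume / Stand Age
MAI = 476.9 m^3/ha / 79 years
MAI = 6.04 m^3/ha/year

6.04


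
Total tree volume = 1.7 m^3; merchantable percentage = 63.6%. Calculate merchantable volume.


Formula: MV = V_total * (merchantable_pct / 100)
Merchantable fraction = 63.6% / 100 = 0.636
MV = 1.7 m^3 * 0.636 = 1.081 m^3

1.081


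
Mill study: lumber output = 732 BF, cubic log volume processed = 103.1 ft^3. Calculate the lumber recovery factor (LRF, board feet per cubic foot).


Formula: LRF = Lumber Output (BF) / Log Input (ft^3)
LRF = 732 BF / 103.1 ft^3
LRF = 7.1 BF/ft^3

7.1


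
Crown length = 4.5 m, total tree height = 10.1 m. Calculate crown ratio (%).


Formula: Crown Ratio = (Crown Length / Total Height) * 100
CR = (4.5 m / 10.1 m) * 100
CR = 0.4455 * 100 = 44.6%

44.6


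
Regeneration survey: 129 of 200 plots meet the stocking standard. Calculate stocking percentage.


Formula: Stocking % = stocked plots / total plots * 100
Stocking = 129 / 200 * 100
Stocking = 0.645 * 100 = 64.5%

64.5


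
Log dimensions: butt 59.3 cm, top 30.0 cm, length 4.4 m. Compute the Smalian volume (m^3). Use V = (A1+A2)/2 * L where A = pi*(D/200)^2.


Smalian: V = (A1 + A2)/2 * L,  A = pi*(D/200)^2
A1 = pi*(59.3/200)^2 = 0.276184 m^2
A2 = pi*(30.0/200)^2 = 0.070686 m^2
V = (0.276184+0.070686)/2*4.4 = 0.7631 m^3

0.7631


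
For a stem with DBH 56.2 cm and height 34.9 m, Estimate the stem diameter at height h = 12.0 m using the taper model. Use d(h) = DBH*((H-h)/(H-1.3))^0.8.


Taper: d(h) = DBH * ((H - h) / (H - 1.3))^0.8
Numerator = H - h = 34.9 - 12.0 = 22.9 m
Denominator = H - 1.3 = 34.9 - 1.3 = 33.6 m
Ratio = 22.9 / 33.6 = 0.68155
d = 56.2 * 0.68155^0.8 = 41.4 cm

41.4


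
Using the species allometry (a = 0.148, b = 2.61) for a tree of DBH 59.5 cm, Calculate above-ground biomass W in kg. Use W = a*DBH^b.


Formula: W = a * DBH^b  (allometric power law)
DBH^b = 59.5^2.61 = 42804.4854
W = 0.148 * 42804.4854 = 6335.1 kg

6335.1


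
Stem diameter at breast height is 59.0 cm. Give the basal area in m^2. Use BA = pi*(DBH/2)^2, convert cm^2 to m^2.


Formula: BA = pi * (DBH/2)^2 / 10000  (cm^2 to m^2)
Radius = DBH/2 = 59.0/2 = 29.5 cm
BA = pi * 29.5^2 / 10000
   = 2733.971 cm^2 / 10000
   = 0.2734 m^2

0.2734


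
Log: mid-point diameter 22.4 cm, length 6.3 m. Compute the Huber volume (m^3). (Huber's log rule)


Huber: V = Am * L,  Am = pi*(Dm/200)^2
Am = pi*(22.4/200)^2 = 0.039408 m^2
V = 0.039408*6.3 = 0.2483 m^3

0.2483


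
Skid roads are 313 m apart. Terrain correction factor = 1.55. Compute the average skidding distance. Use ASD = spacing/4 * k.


Formula: ASD = (spacing / 4) * correction
Uncorrected distance = spacing / 4 = 313 / 4 = 78.25 m
ASD = 78.25 * 1.55 = 121 m

121


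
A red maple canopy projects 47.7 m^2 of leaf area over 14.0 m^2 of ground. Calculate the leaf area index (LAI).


Formula: LAI = total leaf area / ground area  (dimensionless)
LAI = 47.7 m^2 / 14.0 m^2
LAI = 3.41

3.41


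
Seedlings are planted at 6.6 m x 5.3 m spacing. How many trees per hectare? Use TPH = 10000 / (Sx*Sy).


Formula: TPH = 10000 m^2/ha / (spacing_x * spacing_y)
Area per tree = 6.6 m * 5.3 m = 34.98 m^2
TPH = 10000 / 34.98 = 286 trees/ha

286


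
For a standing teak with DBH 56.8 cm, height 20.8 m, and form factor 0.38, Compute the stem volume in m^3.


Formula: V = pi * (DBH/200)^2 * H * ff
Radius = DBH/200 = 56.8/200 = 0.284 m
Radius^2 = 0.284^2 = 0.080656 m^2
V = pi * 0.080656 * 20.8 * 0.38
V = 2.003 m^3

2.003


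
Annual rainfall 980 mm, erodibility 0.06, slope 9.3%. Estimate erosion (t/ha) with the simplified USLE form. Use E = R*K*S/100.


Formula: E = R * K * S / 100  (simplified USLE)
R * K = 980 * 0.06 = 58.8
E = 58.8 * 9.3 / 100 = 5.47 t/ha

5.47


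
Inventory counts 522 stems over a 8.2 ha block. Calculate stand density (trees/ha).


Formula: Stand Density = N_trees / Area_ha
Density = 522 trees / 8.2 ha
Density = 64 trees/ha

64


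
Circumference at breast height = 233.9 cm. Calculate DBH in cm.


Formula: DBH = C / pi
DBH = 233.9 / pi
pi = 3.14159...
DBH = 74.5 cm

74.5


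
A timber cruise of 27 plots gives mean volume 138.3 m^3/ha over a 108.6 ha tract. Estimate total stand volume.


Formula: Total Volume = Mean Volume per ha * Total Area
Total Volume = 138.3 m^3/ha * 108.6 ha
Total Volume = 15019 m^3

15019


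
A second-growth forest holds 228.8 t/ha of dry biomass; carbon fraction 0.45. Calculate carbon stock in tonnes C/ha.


Formula: Carbon Stock = Biomass * Carbon Fraction
C = 228.8 t/ha * 0.45
C = 103.0 t C/ha

103.0


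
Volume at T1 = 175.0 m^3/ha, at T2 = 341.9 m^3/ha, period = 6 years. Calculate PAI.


Formula: PAI = (V_T2 - V_T1) / (T2 - T1)
Volume increment = 341.9 - 175.0 = 166.9 m^3/ha
PAI = 166.9 / 6 = 27.82 m^3/ha/year

27.82


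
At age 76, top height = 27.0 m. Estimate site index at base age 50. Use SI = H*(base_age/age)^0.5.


Formula: SI = H_dom * (base_age / age)^0.5
Age ratio = 50 / 76 = 0.65789
sqrt(age_ratio) = 0.81111
SI = 27.0 * 0.81111 = 21.9 m

21.9


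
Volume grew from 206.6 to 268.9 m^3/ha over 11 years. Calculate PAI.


Formula: PAI = (V_T2 - V_T1) / (T2 - T1)
Volume increment = 268.9 - 206.6 = 62.3 m^3/ha
PAI = 62.3 / 11 = 5.66 m^3/ha/year

5.66


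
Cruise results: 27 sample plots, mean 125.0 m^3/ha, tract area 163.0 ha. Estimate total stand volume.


Formula: Total Volume = Mean Volume per ha * Total Area
Total Volume = 125.0 m^3/ha * 163.0 ha
Total Volume = 20375 m^3

20375


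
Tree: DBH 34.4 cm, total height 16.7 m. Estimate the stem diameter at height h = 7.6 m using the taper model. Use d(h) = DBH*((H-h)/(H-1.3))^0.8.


Taper: d(h) = DBH * ((H - h) / (H - 1.3))^0.8
Numerator = H - h = 16.7 - 7.6 = 9.1 m
Denominator = H - 1.3 = 16.7 - 1.3 = 15.4 m
Ratio = 9.1 / 15.4 = 0.59091
d = 34.4 * 0.59091^0.8 = 22.6 cm

22.6


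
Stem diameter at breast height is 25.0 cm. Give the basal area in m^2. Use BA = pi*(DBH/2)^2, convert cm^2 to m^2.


Formula: BA = pi * (DBH/2)^2 / 10000  (cm^2 to m^2)
Radius = DBH/2 = 25.0/2 = 12.5 cm
BA = pi * 12.5^2 / 10000
   = 490.8739 cm^2 / 10000
   = 0.0491 m^2

0.0491


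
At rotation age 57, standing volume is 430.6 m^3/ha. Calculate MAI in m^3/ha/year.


Formula: MAI = Total Volume / Stand Age
MAI = 430.6 m^3/ha / 57 years
MAI = 7.55 m^3/ha/year

7.55


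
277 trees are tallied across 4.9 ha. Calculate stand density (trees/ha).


Formula: Stand Density = N_trees / Area_ha
Density = 277 trees / 4.9 ha
Density = 57 trees/ha

57


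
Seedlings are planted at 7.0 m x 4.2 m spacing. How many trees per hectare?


Formula: TPH = 10000 m^2/ha / (spacing_x * spacing_y)
Area per tree = 7.0 m * 4.2 m = 29.4 m^2
TPH = 10000 / 29.4 = 340 trees/ha

340


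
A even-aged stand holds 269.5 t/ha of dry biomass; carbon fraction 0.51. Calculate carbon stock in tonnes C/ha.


Formula: Carbon Stock = Biomass * Carbon Fraction
C = 269.5 t/ha * 0.51
C = 137.4 t C/ha

137.4


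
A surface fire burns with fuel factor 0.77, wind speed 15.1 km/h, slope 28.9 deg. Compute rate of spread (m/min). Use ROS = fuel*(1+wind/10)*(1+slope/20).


Formula: ROS = fuel * (1 + wind/10) * (1 + slope/20)
Wind factor = 1 + 15.1/10 = 2.51
Slope factor = 1 + 28.9/20 = 2.445
ROS = 0.77 * 2.51 * 2.445 = 4.73 m/min

4.73


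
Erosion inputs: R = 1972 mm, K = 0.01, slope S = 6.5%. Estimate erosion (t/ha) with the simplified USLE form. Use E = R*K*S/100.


Formula: E = R * K * S / 100  (simplified USLE)
R * K = 1972 * 0.01 = 19.72
E = 19.72 * 6.5 / 100 = 1.28 t/ha

1.28


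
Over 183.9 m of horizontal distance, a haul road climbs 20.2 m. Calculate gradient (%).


Formula: Gradient = rise / run * 100
Gradient = 20.2 / 183.9 * 100 = 11.0%

11.0


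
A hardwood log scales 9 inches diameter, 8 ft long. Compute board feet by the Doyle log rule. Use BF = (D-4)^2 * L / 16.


Doyle: BF = (D - 4)^2 * L / 16
Adjusted diameter = 9 - 4 = 5 in
(D-4)^2 = 5^2 = 25
BF = 25 * 8 / 16 = 13 BF

13


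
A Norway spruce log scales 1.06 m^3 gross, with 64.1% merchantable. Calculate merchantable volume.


Formula: MV = V_total * (merchantable_pct / 100)
Merchantable fraction = 64.1% / 100 = 0.641
MV = 1.06 m^3 * 0.641 = 0.679 m^3

0.679


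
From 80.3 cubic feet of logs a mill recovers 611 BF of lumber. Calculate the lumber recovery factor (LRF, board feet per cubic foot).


Formula: LRF = Lumber Output (BF) / Log Input (ft^3)
LRF = 611 BF / 80.3 ft^3
LRF = 7.61 BF/ft^3

7.61


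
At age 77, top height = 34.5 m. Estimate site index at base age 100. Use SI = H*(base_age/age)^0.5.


Formula: SI = H_dom * (base_age / age)^0.5
Age ratio = 100 / 77 = 1.2987
sqrt(age_ratio) = 1.13961
SI = 34.5 * 1.13961 = 39.3 m

39.3


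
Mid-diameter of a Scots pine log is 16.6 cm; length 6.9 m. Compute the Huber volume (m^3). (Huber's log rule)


Huber: V = Am * L,  Am = pi*(Dm/200)^2
Am = pi*(16.6/200)^2 = 0.021642 m^2
V = 0.021642*6.9 = 0.1493 m^3

0.1493


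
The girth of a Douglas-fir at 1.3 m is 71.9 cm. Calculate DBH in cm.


Formula: DBH = C / pi
DBH = 71.9 / pi
pi = 3.14159...
DBH = 22.9 cm

22.9


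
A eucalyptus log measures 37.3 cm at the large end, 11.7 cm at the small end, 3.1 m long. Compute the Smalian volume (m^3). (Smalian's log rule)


Smalian: V = (A1 + A2)/2 * L,  A = pi*(D/200)^2
A1 = pi*(37.3/200)^2 = 0.109272 m^2
A2 = pi*(11.7/200)^2 = 0.010751 m^2
V = (0.109272+0.010751)/2*3.1 = 0.186 m^3

0.186


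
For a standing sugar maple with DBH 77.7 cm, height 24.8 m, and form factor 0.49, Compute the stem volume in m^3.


Formula: V = pi * (DBH/200)^2 * H * ff
Radius = DBH/200 = 77.7/200 = 0.3885 m
Radius^2 = 0.3885^2 = 0.15093225 m^2
V = pi * 0.15093225 * 24.8 * 0.49
V = 5.762 m^3

5.762


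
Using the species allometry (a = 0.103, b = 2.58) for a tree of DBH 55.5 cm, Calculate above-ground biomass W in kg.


Formula: W = a * DBH^b  (allometric power law)
DBH^b = 55.5^2.58 = 31642.8721
W = 0.103 * 31642.8721 = 3259.2 kg

3259.2


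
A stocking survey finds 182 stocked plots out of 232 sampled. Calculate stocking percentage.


Formula: Stocking % = stocked plots / total plots * 100
Stocking = 182 / 232 * 100
Stocking = 0.7845 * 100 = 78.4%

78.4


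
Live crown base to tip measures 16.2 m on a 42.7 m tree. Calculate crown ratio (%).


Formula: Crown Ratio = (Crown Length / Total Height) * 100
CR = (16.2 m / 42.7 m) * 100
CR = 0.3794 * 100 = 37.9%

37.9


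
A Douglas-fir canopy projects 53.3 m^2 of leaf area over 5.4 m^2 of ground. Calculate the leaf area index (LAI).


Formula: LAI = total leaf area / ground area  (dimensionless)
LAI = 53.3 m^2 / 5.4 m^2
LAI = 9.87

9.87


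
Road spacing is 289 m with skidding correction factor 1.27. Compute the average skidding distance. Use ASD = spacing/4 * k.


Formula: ASD = (spacing / 4) * correction
Uncorrected distance = spacing / 4 = 289 / 4 = 72.25 m
ASD = 72.25 * 1.27 = 92 m

92


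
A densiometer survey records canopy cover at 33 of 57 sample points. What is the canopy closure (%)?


Formula: Canopy closure = covered points / total points * 100
Closure = 33 / 57 * 100
Closure = 0.5789 * 100 = 57.9%

57.9


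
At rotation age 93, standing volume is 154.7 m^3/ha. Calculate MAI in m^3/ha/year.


Formula: MAI = Total Volume / Stand Age
MAI = 154.7 m^3/ha / 93 years
MAI = 1.66 m^3/ha/year

1.66


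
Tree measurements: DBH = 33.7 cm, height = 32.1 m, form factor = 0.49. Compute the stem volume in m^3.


Formula: V = pi * (DBH/200)^2 * H * ff
Radius = DBH/200 = 33.7/200 = 0.1685 m
Radius^2 = 0.1685^2 = 0.02839225 m^2
V = pi * 0.02839225 * 32.1 * 0.49
V = 1.403 m^3

1.403


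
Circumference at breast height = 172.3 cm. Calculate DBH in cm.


Formula: DBH = C / pi
DBH = 172.3 / pi
pi = 3.14159...
DBH = 54.8 cm

54.8


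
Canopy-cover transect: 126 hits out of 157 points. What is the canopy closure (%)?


Formula: Canopy closure = covered points / total points * 100
Closure = 126 / 157 * 100
Closure = 0.8025 * 100 = 80.3%

80.3


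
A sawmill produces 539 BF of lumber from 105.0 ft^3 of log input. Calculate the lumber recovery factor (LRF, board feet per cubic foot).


Formula: LRF = Lumber Output (BF) / Log Input (ft^3)
LRF = 539 BF / 105.0 ft^3
LRF = 5.13 BF/ft^3

5.13


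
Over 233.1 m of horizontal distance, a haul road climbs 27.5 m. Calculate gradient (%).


Formula: Gradient = rise / run * 100
Gradient = 27.5 / 233.1 * 100 = 11.8%

11.8


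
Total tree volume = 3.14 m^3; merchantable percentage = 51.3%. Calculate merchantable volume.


Formula: MV = V_total * (merchantable_pct / 100)
Merchantable fraction = 51.3% / 100 = 0.513
MV = 3.14 m^3 * 0.513 = 1.611 m^3

1.611


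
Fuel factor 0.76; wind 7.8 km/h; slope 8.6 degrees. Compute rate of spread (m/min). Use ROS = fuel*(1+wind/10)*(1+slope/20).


Formula: ROS = fuel * (1 + wind/10) * (1 + slope/20)
Wind factor = 1 + 7.8/10 = 1.78
Slope factor = 1 + 8.6/20 = 1.43
ROS = 0.76 * 1.78 * 1.43 = 1.93 m/min

1.93


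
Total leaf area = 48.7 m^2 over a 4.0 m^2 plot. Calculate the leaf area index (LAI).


Formula: LAI = total leaf area / ground area  (dimensionless)
LAI = 48.7 m^2 / 4.0 m^2
LAI = 12.18

12.18


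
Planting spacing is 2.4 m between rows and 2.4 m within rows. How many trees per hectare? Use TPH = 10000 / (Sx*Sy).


Formula: TPH = 10000 m^2/ha / (spacing_x * spacing_y)
Area per tree = 2.4 m * 2.4 m = 5.76 m^2
TPH = 10000 / 5.76 = 1736 trees/ha

1736


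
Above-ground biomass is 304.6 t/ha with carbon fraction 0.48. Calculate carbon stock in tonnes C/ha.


Formula: Carbon Stock = Biomass * Carbon Fraction
C = 304.6 t/ha * 0.48
C = 146.2 t C/ha

146.2


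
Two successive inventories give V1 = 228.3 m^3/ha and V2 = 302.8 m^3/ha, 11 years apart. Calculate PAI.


Formula: PAI = (V_T2 - V_T1) / (T2 - T1)
Volume increment = 302.8 - 228.3 = 74.5 m^3/ha
PAI = 74.5 / 11 = 6.77 m^3/ha/year

6.77


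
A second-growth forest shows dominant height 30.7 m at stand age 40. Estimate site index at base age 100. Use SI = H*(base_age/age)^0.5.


Formula: SI = H_dom * (base_age / age)^0.5
Age ratio = 100 / 40 = 2.5
sqrt(age_ratio) = 1.58114
SI = 30.7 * 1.58114 = 48.5 m

48.5


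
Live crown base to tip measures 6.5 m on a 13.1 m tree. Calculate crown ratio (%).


Formula: Crown Ratio = (Crown Length / Total Height) * 100
CR = (6.5 m / 13.1 m) * 100
CR = 0.4962 * 100 = 49.6%

49.6


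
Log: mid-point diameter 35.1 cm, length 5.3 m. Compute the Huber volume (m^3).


Huber: V = Am * L,  Am = pi*(Dm/200)^2
Am = pi*(35.1/200)^2 = 0.096762 m^2
V = 0.096762*5.3 = 0.5128 m^3

0.5128


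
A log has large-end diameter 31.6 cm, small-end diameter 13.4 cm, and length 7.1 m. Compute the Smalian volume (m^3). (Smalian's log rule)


Smalian: V = (A1 + A2)/2 * L,  A = pi*(D/200)^2
A1 = pi*(31.6/200)^2 = 0.078427 m^2
A2 = pi*(13.4/200)^2 = 0.014103 m^2
V = (0.078427+0.014103)/2*7.1 = 0.3285 m^3

0.3285


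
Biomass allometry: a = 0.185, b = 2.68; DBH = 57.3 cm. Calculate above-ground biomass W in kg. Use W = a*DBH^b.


Formula: W = a * DBH^b  (allometric power law)
DBH^b = 57.3^2.68 = 51505.5924
W = 0.185 * 51505.5924 = 9528.5 kg

9528.5


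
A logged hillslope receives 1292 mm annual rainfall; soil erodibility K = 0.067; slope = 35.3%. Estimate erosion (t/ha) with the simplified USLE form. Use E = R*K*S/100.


Formula: E = R * K * S / 100  (simplified USLE)
R * K = 1292 * 0.067 = 86.564
E = 86.564 * 35.3 / 100 = 30.56 t/ha

30.56


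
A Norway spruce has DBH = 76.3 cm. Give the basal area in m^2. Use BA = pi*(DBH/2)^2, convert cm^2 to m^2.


Formula: BA = pi * (DBH/2)^2 / 10000  (cm^2 to m^2)
Radius = DBH/2 = 76.3/2 = 38.15 cm
BA = pi * 38.15^2 / 10000
   = 4572.3446 cm^2 / 10000
   = 0.4572 m^2

0.4572


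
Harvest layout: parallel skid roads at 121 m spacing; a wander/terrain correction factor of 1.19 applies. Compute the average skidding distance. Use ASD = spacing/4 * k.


Formula: ASD = (spacing / 4) * correction
Uncorrected distance = spacing / 4 = 121 / 4 = 30.25 m
ASD = 30.25 * 1.19 = 36 m

36


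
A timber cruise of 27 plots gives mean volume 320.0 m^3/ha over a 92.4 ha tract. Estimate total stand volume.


Formula: Total Volume = Mean Volume per ha * Total Area
Total Volume = 320.0 m^3/ha * 92.4 ha
Total Volume = 29568 m^3

29568


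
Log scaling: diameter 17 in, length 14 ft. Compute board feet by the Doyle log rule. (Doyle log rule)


Doyle: BF = (D - 4)^2 * L / 16
Adjusted diameter = 17 - 4 = 13 in
(D-4)^2 = 13^2 = 169
BF = 169 * 14 / 16 = 148 BF

148


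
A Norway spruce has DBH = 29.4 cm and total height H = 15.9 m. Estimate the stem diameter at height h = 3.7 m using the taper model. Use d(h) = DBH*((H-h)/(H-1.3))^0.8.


Taper: d(h) = DBH * ((H - h) / (H - 1.3))^0.8
Numerator = H - h = 15.9 - 3.7 = 12.2 m
Denominator = H - 1.3 = 15.9 - 1.3 = 14.6 m
Ratio = 12.2 / 14.6 = 0.83562
d = 29.4 * 0.83562^0.8 = 25.5 cm

25.5


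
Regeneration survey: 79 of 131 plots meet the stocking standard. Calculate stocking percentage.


Formula: Stocking % = stocked plots / total plots * 100
Stocking = 79 / 131 * 100
Stocking = 0.6031 * 100 = 60.3%

60.3


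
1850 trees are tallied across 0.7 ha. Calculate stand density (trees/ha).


Formula: Stand Density = N_trees / Area_ha
Density = 1850 trees / 0.7 ha
Density = 2643 trees/ha

2643


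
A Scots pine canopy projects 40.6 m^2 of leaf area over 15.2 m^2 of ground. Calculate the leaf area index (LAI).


Formula: LAI = total leaf area / ground area  (dimensionless)
LAI = 40.6 m^2 / 15.2 m^2
LAI = 2.67

2.67


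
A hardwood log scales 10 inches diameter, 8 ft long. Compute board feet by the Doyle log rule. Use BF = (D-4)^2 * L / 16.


Doyle: BF = (D - 4)^2 * L / 16
Adjusted diameter = 10 - 4 = 6 in
(D-4)^2 = 6^2 = 36
BF = 36 * 8 / 16 = 18 BF

18


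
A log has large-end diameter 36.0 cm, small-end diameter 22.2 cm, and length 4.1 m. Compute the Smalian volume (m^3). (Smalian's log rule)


Smalian: V = (A1 + A2)/2 * L,  A = pi*(D/200)^2
A1 = pi*(36.0/200)^2 = 0.101788 m^2
A2 = pi*(22.2/200)^2 = 0.038708 m^2
V = (0.101788+0.038708)/2*4.1 = 0.288 m^3

0.288


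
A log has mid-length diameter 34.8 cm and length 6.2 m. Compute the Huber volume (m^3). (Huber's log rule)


Huber: V = Am * L,  Am = pi*(Dm/200)^2
Am = pi*(34.8/200)^2 = 0.095115 m^2
V = 0.095115*6.2 = 0.5897 m^3

0.5897


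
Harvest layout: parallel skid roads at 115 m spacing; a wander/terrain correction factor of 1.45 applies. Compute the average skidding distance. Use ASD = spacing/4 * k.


Formula: ASD = (spacing / 4) * correction
Uncorrected distance = spacing / 4 = 115 / 4 = 28.75 m
ASD = 28.75 * 1.45 = 42 m

42


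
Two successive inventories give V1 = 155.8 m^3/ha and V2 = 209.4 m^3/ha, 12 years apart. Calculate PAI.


Formula: PAI = (V_T2 - V_T1) / (T2 - T1)
Volume increment = 209.4 - 155.8 = 53.6 m^3/ha
PAI = 53.6 / 12 = 4.47 m^3/ha/year

4.47


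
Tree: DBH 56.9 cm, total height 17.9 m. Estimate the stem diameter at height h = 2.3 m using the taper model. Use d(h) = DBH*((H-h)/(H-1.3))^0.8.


Taper: d(h) = DBH * ((H - h) / (H - 1.3))^0.8
Numerator = H - h = 17.9 - 2.3 = 15.6 m
Denominator = H - 1.3 = 17.9 - 1.3 = 16.6 m
Ratio = 15.6 / 16.6 = 0.93976
d = 56.9 * 0.93976^0.8 = 54.1 cm

54.1


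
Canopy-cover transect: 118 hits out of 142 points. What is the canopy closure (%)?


Formula: Canopy closure = covered points / total points * 100
Closure = 118 / 142 * 100
Closure = 0.831 * 100 = 83.1%

83.1


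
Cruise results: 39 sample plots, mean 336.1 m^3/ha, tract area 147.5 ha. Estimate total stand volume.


Formula: Total Volume = Mean Volume per ha * Total Area
Total Volume = 336.1 m^3/ha * 147.5 ha
Total Volume = 49575 m^3

49575


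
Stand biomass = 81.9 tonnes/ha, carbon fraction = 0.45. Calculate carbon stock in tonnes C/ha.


Formula: Carbon Stock = Biomass * Carbon Fraction
C = 81.9 t/ha * 0.45
C = 36.9 t C/ha

36.9


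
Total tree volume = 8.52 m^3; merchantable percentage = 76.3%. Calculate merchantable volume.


Formula: MV = V_total * (merchantable_pct / 100)
Merchantable fraction = 76.3% / 100 = 0.763
MV = 8.52 m^3 * 0.763 = 6.501 m^3

6.501


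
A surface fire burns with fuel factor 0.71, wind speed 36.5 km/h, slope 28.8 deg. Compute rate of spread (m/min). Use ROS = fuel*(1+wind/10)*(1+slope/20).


Formula: ROS = fuel * (1 + wind/10) * (1 + slope/20)
Wind factor = 1 + 36.5/10 = 4.65
Slope factor = 1 + 28.8/20 = 2.44
ROS = 0.71 * 4.65 * 2.44 = 8.06 m/min

8.06


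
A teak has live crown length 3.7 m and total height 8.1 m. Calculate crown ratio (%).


Formula: Crown Ratio = (Crown Length / Total Height) * 100
CR = (3.7 m / 8.1 m) * 100
CR = 0.4568 * 100 = 45.7%

45.7


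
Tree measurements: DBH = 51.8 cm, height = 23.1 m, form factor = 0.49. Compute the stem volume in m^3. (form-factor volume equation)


Formula: V = pi * (DBH/200)^2 * H * ff
Radius = DBH/200 = 51.8/200 = 0.259 m
Radius^2 = 0.259^2 = 0.067081 m^2
V = pi * 0.067081 * 23.1 * 0.49
V = 2.385 m^3

2.385


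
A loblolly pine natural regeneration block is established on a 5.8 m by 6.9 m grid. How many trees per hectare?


Formula: TPH = 10000 m^2/ha / (spacing_x * spacing_y)
Area per tree = 5.8 m * 6.9 m = 40.02 m^2
TPH = 10000 / 40.02 = 250 trees/ha

250


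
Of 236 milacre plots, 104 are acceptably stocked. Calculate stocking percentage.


Formula: Stocking % = stocked plots / total plots * 100
Stocking = 104 / 236 * 100
Stocking = 0.4407 * 100 = 44.1%

44.1


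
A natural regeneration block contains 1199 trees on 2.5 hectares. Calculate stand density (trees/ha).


Formula: Stand Density = N_trees / Area_ha
Density = 1199 trees / 2.5 ha
Density = 480 trees/ha

480


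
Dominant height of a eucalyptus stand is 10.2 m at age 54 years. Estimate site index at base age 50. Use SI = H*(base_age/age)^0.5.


Formula: SI = H_dom * (base_age / age)^0.5
Age ratio = 50 / 54 = 0.92593
sqrt(age_ratio) = 0.96225
SI = 10.2 * 0.96225 = 9.8 m

9.8


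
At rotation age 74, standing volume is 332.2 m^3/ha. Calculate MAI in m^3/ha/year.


Formula: MAI = Total Volume / Stand Age
MAI = 332.2 m^3/ha / 74 years
MAI = 4.49 m^3/ha/year

4.49


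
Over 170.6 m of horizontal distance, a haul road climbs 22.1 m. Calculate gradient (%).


Formula: Gradient = rise / run * 100
Gradient = 22.1 / 170.6 * 100 = 13.0%

13.0


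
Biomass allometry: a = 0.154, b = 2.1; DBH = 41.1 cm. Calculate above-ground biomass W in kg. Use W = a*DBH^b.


Formula: W = a * DBH^b  (allometric power law)
DBH^b = 41.1^2.1 = 2449.4458
W = 0.154 * 2449.4458 = 377.2 kg

377.2


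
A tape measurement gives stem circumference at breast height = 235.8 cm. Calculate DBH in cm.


Formula: DBH = C / pi
DBH = 235.8 / pi
pi = 3.14159...
DBH = 75.1 cm

75.1


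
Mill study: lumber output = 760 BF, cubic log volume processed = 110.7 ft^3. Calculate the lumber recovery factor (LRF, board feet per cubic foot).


Formula: LRF = Lumber Output (BF) / Log Input (ft^3)
LRF = 760 BF / 110.7 ft^3
LRF = 6.87 BF/ft^3

6.87


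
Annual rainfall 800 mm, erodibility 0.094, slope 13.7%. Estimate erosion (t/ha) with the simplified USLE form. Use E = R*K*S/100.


Formula: E = R * K * S / 100  (simplified USLE)
R * K = 800 * 0.094 = 75.2
E = 75.2 * 13.7 / 100 = 10.3 t/ha

10.3


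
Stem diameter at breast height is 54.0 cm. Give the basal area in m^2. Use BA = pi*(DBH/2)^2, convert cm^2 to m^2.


Formula: BA = pi * (DBH/2)^2 / 10000  (cm^2 to m^2)
Radius = DBH/2 = 54.0/2 = 27.0 cm
BA = pi * 27.0^2 / 10000
   = 2290.221 cm^2 / 10000
   = 0.229 m^2

0.229


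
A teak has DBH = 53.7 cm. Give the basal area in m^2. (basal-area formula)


Formula: BA = pi * (DBH/2)^2 / 10000  (cm^2 to m^2)
Radius = DBH/2 = 53.7/2 = 26.85 cm
BA = pi * 26.85^2 / 10000
   = 2264.8448 cm^2 / 10000
   = 0.2265 m^2

0.2265


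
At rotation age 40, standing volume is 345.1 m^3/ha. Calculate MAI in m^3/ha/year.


Formula: MAI = Total Volume / Stand Age
MAI = 345.1 m^3/ha / 40 years
MAI = 8.63 m^3/ha/year

8.63


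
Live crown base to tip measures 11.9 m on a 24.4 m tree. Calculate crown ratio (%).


Formula: Crown Ratio = (Crown Length / Total Height) * 100
CR = (11.9 m / 24.4 m) * 100
CR = 0.4877 * 100 = 48.8%

48.8


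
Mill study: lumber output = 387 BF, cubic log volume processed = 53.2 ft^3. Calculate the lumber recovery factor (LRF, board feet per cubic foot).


Formula: LRF = Lumber Output (BF) / Log Input (ft^3)
LRF = 387 BF / 53.2 ft^3
LRF = 7.27 BF/ft^3

7.27


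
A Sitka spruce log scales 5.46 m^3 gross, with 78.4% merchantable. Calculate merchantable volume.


Formula: MV = V_total * (merchantable_pct / 100)
Merchantable fraction = 78.4% / 100 = 0.784
MV = 5.46 m^3 * 0.784 = 4.281 m^3

4.281


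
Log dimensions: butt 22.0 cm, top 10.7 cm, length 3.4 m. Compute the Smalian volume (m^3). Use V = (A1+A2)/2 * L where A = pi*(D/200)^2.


Smalian: V = (A1 + A2)/2 * L,  A = pi*(D/200)^2
A1 = pi*(22.0/200)^2 = 0.038013 m^2
A2 = pi*(10.7/200)^2 = 0.008992 m^2
V = (0.038013+0.008992)/2*3.4 = 0.0799 m^3

0.0799


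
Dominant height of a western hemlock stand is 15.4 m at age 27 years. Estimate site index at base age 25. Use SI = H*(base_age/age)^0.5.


Formula: SI = H_dom * (base_age / age)^0.5
Age ratio = 25 / 27 = 0.92593
sqrt(age_ratio) = 0.96225
SI = 15.4 * 0.96225 = 14.8 m

14.8


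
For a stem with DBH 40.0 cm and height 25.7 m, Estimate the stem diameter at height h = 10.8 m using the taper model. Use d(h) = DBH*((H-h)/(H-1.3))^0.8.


Taper: d(h) = DBH * ((H - h) / (H - 1.3))^0.8
Numerator = H - h = 25.7 - 10.8 = 14.9 m
Denominator = H - 1.3 = 25.7 - 1.3 = 24.4 m
Ratio = 14.9 / 24.4 = 0.61066
d = 40.0 * 0.61066^0.8 = 27.0 cm

27.0


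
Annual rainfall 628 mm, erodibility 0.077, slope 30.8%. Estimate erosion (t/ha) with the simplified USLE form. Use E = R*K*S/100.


Formula: E = R * K * S / 100  (simplified USLE)
R * K = 628 * 0.077 = 48.356
E = 48.356 * 30.8 / 100 = 14.89 t/ha

14.89


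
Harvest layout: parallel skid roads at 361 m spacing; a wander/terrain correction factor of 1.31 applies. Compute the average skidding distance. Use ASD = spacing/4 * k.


Formula: ASD = (spacing / 4) * correction
Uncorrected distance = spacing / 4 = 361 / 4 = 90.25 m
ASD = 90.25 * 1.31 = 118 m

118


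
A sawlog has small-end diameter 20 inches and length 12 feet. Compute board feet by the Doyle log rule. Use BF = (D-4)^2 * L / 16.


Doyle: BF = (D - 4)^2 * L / 16
Adjusted diameter = 20 - 4 = 16 in
(D-4)^2 = 16^2 = 256
BF = 256 * 12 / 16 = 192 BF

192


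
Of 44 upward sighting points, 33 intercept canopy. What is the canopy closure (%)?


Formula: Canopy closure = covered points / total points * 100
Closure = 33 / 44 * 100
Closure = 0.75 * 100 = 75.0%

75.0


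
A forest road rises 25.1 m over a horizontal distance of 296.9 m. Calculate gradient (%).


Formula: Gradient = rise / run * 100
Gradient = 25.1 / 296.9 * 100 = 8.5%

8.5


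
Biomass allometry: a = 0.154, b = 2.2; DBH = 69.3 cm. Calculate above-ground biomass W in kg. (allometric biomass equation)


Formula: W = a * DBH^b  (allometric power law)
DBH^b = 69.3^2.2 = 11210.1937
W = 0.154 * 11210.1937 = 1726.4 kg

1726.4


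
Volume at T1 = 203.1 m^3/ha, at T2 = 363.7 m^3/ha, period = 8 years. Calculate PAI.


Formula: PAI = (V_T2 - V_T1) / (T2 - T1)
Volume increment = 363.7 - 203.1 = 160.6 m^3/ha
PAI = 160.6 / 8 = 20.08 m^3/ha/year

20.08


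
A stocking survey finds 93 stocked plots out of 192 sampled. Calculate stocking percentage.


Formula: Stocking % = stocked plots / total plots * 100
Stocking = 93 / 192 * 100
Stocking = 0.4844 * 100 = 48.4%

48.4


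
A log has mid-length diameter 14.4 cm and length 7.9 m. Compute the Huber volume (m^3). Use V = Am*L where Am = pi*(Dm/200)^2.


Huber: V = Am * L,  Am = pi*(Dm/200)^2
Am = pi*(14.4/200)^2 = 0.016286 m^2
V = 0.016286*7.9 = 0.1287 m^3

0.1287


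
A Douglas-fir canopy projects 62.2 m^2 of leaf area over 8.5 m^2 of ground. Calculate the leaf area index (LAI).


Formula: LAI = total leaf area / ground area  (dimensionless)
LAI = 62.2 m^2 / 8.5 m^2
LAI = 7.32

7.32


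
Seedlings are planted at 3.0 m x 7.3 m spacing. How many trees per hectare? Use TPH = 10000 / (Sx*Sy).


Formula: TPH = 10000 m^2/ha / (spacing_x * spacing_y)
Area per tree = 3.0 m * 7.3 m = 21.9 m^2
TPH = 10000 / 21.9 = 457 trees/ha

457


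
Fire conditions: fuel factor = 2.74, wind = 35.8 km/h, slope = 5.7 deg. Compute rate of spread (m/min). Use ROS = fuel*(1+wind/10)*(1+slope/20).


Formula: ROS = fuel * (1 + wind/10) * (1 + slope/20)
Wind factor = 1 + 35.8/10 = 4.58
Slope factor = 1 + 5.7/20 = 1.285
ROS = 2.74 * 4.58 * 1.285 = 16.13 m/min

16.13


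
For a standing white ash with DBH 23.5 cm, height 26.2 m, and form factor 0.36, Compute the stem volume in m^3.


Formula: V = pi * (DBH/200)^2 * H * ff
Radius = DBH/200 = 23.5/200 = 0.1175 m
Radius^2 = 0.1175^2 = 0.01380625 m^2
V = pi * 0.01380625 * 26.2 * 0.36
V = 0.409 m^3

0.409


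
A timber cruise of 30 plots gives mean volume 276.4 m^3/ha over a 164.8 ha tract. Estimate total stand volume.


Formula: Total Volume = Mean Volume per ha * Total Area
Total Volume = 276.4 m^3/ha * 164.8 ha
Total Volume = 45551 m^3

45551


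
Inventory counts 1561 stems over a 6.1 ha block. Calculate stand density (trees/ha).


Formula: Stand Density = N_trees / Area_ha
Density = 1561 trees / 6.1 ha
Density = 256 trees/ha

256


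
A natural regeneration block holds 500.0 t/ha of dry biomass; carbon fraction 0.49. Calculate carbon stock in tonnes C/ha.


Formula: Carbon Stock = Biomass * Carbon Fraction
C = 500.0 t/ha * 0.49
C = 245.0 t C/ha

245.0


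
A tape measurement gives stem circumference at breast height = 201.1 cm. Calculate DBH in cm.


Formula: DBH = C / pi
DBH = 201.1 / pi
pi = 3.14159...
DBH = 64.0 cm

64.0


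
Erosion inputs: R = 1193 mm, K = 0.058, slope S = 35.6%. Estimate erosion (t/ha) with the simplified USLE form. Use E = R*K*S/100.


Formula: E = R * K * S / 100  (simplified USLE)
R * K = 1193 * 0.058 = 69.194
E = 69.194 * 35.6 / 100 = 24.63 t/ha

24.63


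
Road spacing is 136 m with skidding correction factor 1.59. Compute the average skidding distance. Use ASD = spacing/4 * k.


Formula: ASD = (spacing / 4) * correction
Uncorrected distance = spacing / 4 = 136 / 4 = 34 m
ASD = 34 * 1.59 = 54 m

54


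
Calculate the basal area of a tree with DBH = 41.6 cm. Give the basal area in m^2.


Formula: BA = pi * (DBH/2)^2 / 10000  (cm^2 to m^2)
Radius = DBH/2 = 41.6/2 = 20.8 cm
BA = pi * 20.8^2 / 10000
   = 1359.1786 cm^2 / 10000
   = 0.1359 m^2

0.1359


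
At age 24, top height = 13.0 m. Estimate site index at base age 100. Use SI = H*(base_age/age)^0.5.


Formula: SI = H_dom * (base_age / age)^0.5
Age ratio = 100 / 24 = 4.16667
sqrt(age_ratio) = 2.04124
SI = 13.0 * 2.04124 = 26.5 m

26.5


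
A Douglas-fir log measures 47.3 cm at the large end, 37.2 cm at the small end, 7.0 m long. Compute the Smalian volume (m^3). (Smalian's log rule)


Smalian: V = (A1 + A2)/2 * L,  A = pi*(D/200)^2
A1 = pi*(47.3/200)^2 = 0.175716 m^2
A2 = pi*(37.2/200)^2 = 0.108687 m^2
V = (0.175716+0.108687)/2*7.0 = 0.9954 m^3

0.9954


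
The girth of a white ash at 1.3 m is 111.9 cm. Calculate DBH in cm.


Formula: DBH = C / pi
DBH = 111.9 / pi
pi = 3.14159...
DBH = 35.6 cm

35.6


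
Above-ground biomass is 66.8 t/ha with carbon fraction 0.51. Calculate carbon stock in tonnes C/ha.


Formula: Carbon Stock = Biomass * Carbon Fraction
C = 66.8 t/ha * 0.51
C = 34.1 t C/ha

34.1


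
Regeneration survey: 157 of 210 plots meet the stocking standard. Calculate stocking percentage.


Formula: Stocking % = stocked plots / total plots * 100
Stocking = 157 / 210 * 100
Stocking = 0.7476 * 100 = 74.8%

74.8


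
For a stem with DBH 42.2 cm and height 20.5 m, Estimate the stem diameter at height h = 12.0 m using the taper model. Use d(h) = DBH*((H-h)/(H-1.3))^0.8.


Taper: d(h) = DBH * ((H - h) / (H - 1.3))^0.8
Numerator = H - h = 20.5 - 12.0 = 8.5 m
Denominator = H - 1.3 = 20.5 - 1.3 = 19.2 m
Ratio = 8.5 / 19.2 = 0.44271
d = 42.2 * 0.44271^0.8 = 22.0 cm

22.0


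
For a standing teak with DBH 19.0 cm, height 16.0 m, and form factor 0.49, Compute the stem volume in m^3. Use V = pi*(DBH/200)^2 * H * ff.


Formula: V = pi * (DBH/200)^2 * H * ff
Radius = DBH/200 = 19.0/200 = 0.095 m
Radius^2 = 0.095^2 = 0.009025 m^2
V = pi * 0.009025 * 16.0 * 0.49
V = 0.222 m^3

0.222


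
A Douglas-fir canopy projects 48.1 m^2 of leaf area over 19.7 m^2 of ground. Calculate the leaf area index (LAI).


Formula: LAI = total leaf area / ground area  (dimensionless)
LAI = 48.1 m^2 / 19.7 m^2
LAI = 2.44

2.44


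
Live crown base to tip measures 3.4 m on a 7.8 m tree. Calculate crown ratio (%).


Formula: Crown Ratio = (Crown Length / Total Height) * 100
CR = (3.4 m / 7.8 m) * 100
CR = 0.4359 * 100 = 43.6%

43.6


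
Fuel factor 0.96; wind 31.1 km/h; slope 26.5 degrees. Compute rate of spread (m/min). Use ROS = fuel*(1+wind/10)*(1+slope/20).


Formula: ROS = fuel * (1 + wind/10) * (1 + slope/20)
Wind factor = 1 + 31.1/10 = 4.11
Slope factor = 1 + 26.5/20 = 2.325
ROS = 0.96 * 4.11 * 2.325 = 9.17 m/min

9.17


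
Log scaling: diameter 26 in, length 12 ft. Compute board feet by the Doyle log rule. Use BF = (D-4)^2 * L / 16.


Doyle: BF = (D - 4)^2 * L / 16
Adjusted diameter = 26 - 4 = 22 in
(D-4)^2 = 22^2 = 484
BF = 484 * 12 / 16 = 363 BF

363


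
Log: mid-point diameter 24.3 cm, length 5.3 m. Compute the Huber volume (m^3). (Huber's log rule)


Huber: V = Am * L,  Am = pi*(Dm/200)^2
Am = pi*(24.3/200)^2 = 0.046377 m^2
V = 0.046377*5.3 = 0.2458 m^3

0.2458


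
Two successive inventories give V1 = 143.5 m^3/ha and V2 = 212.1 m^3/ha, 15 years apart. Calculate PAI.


Formula: PAI = (V_T2 - V_T1) / (T2 - T1)
Volume increment = 212.1 - 143.5 = 68.6 m^3/ha
PAI = 68.6 / 15 = 4.57 m^3/ha/year

4.57


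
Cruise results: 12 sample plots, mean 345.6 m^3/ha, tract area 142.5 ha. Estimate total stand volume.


Formula: Total Volume = Mean Volume per ha * Total Area
Total Volume = 345.6 m^3/ha * 142.5 ha
Total Volume = 49248 m^3

49248


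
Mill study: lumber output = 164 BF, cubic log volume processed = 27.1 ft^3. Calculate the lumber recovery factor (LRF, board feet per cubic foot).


Formula: LRF = Lumber Output (BF) / Log Input (ft^3)
LRF = 164 BF / 27.1 ft^3
LRF = 6.05 BF/ft^3

6.05


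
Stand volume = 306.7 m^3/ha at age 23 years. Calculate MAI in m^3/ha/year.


Formula: MAI = Total Volume / Stand Age
MAI = 306.7 m^3/ha / 23 years
MAI = 13.33 m^3/ha/year

13.33


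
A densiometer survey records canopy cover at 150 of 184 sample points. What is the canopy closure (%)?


Formula: Canopy closure = covered points / total points * 100
Closure = 150 / 184 * 100
Closure = 0.8152 * 100 = 81.5%

81.5


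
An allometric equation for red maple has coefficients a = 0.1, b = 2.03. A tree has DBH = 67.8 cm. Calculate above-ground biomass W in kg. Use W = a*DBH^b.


Formula: W = a * DBH^b  (allometric power law)
DBH^b = 67.8^2.03 = 5216.705
W = 0.1 * 5216.705 = 521.7 kg

521.7


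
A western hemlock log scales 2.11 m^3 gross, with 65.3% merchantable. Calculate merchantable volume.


Formula: MV = V_total * (merchantable_pct / 100)
Merchantable fraction = 65.3% / 100 = 0.653
MV = 2.11 m^3 * 0.653 = 1.378 m^3

1.378


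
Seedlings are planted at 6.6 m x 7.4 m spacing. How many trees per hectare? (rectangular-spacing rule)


Formula: TPH = 10000 m^2/ha / (spacing_x * spacing_y)
Area per tree = 6.6 m * 7.4 m = 48.84 m^2
TPH = 10000 / 48.84 = 205 trees/ha

205


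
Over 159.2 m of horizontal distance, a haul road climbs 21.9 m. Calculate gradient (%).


Formula: Gradient = rise / run * 100
Gradient = 21.9 / 159.2 * 100 = 13.8%

13.8


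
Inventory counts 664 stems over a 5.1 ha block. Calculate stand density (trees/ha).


Formula: Stand Density = N_trees / Area_ha
Density = 664 trees / 5.1 ha
Density = 130 trees/ha

130


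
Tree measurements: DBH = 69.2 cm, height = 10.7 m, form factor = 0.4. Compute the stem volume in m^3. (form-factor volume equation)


Formula: V = pi * (DBH/200)^2 * H * ff
Radius = DBH/200 = 69.2/200 = 0.346 m
Radius^2 = 0.346^2 = 0.119716 m^2
V = pi * 0.119716 * 10.7 * 0.4
V = 1.61 m^3

1.61


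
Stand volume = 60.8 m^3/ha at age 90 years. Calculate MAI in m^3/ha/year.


Formula: MAI = Total Volume / Stand Age
MAI = 60.8 m^3/ha / 90 years
MAI = 0.68 m^3/ha/year

0.68


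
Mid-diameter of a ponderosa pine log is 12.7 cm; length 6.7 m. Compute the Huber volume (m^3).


Huber: V = Am * L,  Am = pi*(Dm/200)^2
Am = pi*(12.7/200)^2 = 0.012668 m^2
V = 0.012668*6.7 = 0.0849 m^3

0.0849


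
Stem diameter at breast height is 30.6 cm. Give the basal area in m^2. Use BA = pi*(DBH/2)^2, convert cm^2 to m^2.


Formula: BA = pi * (DBH/2)^2 / 10000  (cm^2 to m^2)
Radius = DBH/2 = 30.6/2 = 15.3 cm
BA = pi * 15.3^2 / 10000
   = 735.4154 cm^2 / 10000
   = 0.0735 m^2

0.0735


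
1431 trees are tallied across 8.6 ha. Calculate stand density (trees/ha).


Formula: Stand Density = N_trees / Area_ha
Density = 1431 trees / 8.6 ha
Density = 166 trees/ha

166


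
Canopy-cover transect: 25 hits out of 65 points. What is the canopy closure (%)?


Formula: Canopy closure = covered points / total points * 100
Closure = 25 / 65 * 100
Closure = 0.3846 * 100 = 38.5%

38.5


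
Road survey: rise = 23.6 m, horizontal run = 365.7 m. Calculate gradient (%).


Formula: Gradient = rise / run * 100
Gradient = 23.6 / 365.7 * 100 = 6.5%

6.5


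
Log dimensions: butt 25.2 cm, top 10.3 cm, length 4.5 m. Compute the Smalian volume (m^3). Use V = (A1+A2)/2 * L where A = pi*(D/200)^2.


Smalian: V = (A1 + A2)/2 * L,  A = pi*(D/200)^2
A1 = pi*(25.2/200)^2 = 0.049876 m^2
A2 = pi*(10.3/200)^2 = 0.008332 m^2
V = (0.049876+0.008332)/2*4.5 = 0.131 m^3

0.131


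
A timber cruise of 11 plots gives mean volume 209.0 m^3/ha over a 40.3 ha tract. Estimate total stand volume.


Formula: Total Volume = Mean Volume per ha * Total Area
Total Volume = 209.0 m^3/ha * 40.3 ha
Total Volume = 8423 m^3

8423


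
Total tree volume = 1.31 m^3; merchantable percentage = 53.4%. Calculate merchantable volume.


Formula: MV = V_total * (merchantable_pct / 100)
Merchantable fraction = 53.4% / 100 = 0.534
MV = 1.31 m^3 * 0.534 = 0.7 m^3

0.7
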